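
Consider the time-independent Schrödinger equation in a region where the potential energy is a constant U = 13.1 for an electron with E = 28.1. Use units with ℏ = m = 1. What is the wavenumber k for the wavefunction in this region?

With E > U the solution is oscillatory, ψ ∝ e^{±ikx} with k = √(2m(E − U))/ℏ.
k = √(2 × 1 × 15) = 5.477.

k = 5.48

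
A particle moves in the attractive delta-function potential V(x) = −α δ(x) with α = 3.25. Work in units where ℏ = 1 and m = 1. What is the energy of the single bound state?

For x ≠ 0 the bound state is ψ ∝ e^{−κ|x|}; integrating the TISE across the delta gives the cusp condition 2κ = 2mα/ℏ², so κ = 3.250.
Then E = −ℏ²κ²/(2m) = −mα²/(2ℏ²) = -5.281.

E = -5.28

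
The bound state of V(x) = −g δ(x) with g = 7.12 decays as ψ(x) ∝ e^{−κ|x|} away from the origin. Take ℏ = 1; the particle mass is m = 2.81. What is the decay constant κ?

κ = 20.0

Integrate −(ℏ²/2m)ψ'' − gδ(x)ψ = Eψ from −ε to +ε: the ψ'' term gives ψ'(0⁺) − ψ'(0⁻) and the δ term gives −(2mg/ℏ²)ψ(0).
With ψ ∝ e^{−κ|x|} this yields −2κ = −2mg/ℏ², so κ = mg/ℏ² = 20.01.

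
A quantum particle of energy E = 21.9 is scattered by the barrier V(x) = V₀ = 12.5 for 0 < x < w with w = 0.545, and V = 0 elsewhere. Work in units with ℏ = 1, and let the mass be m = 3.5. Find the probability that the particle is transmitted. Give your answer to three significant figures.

Above the barrier the interior wavenumber is k₂ = √(2m(E − V₀))/ℏ = 8.112, giving phase k₂w = 4.421.
Matching at both interfaces gives T⁻¹ = 1 + V₀² sin²(k₂w) / [4E(E − V₀)] = 1.174, hence T = 0.852.

T = 0.852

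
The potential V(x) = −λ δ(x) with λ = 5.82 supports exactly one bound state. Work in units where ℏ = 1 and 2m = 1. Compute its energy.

E = -8.47

For x ≠ 0 the bound state is ψ ∝ e^{−κ|x|}; integrating the TISE across the delta gives the cusp condition 2κ = 2mλ/ℏ², so κ = 2.910.
Then E = −ℏ²κ²/(2m) = −mλ²/(2ℏ²) = -8.468.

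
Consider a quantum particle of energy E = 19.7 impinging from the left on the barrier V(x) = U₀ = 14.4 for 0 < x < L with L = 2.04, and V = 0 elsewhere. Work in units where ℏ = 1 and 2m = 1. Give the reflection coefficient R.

R = 0.332

E > U₀: inside the barrier k₂ = √(2m(E − U₀))/ℏ = 2.302, k₂L = 4.696.
T = [1 + U₀² sin²(k₂L) / (4E(E − U₀))]⁻¹ = 1/1.496 = 0.668.
R = 1 − T = 0.332.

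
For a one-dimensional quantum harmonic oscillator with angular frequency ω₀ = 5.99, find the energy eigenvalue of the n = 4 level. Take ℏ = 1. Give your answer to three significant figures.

The oscillator eigenvalues are E_n = ℏω₀(n + ½), so E_4 = 5.99 × 4.5 = 26.96.

E = 27.0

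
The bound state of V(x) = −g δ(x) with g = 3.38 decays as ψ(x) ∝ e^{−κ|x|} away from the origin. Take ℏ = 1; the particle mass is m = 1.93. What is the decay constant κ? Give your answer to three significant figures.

κ = 6.52

Integrating the TISE across x = 0 gives the cusp condition ψ'(0⁺) − ψ'(0⁻) = −(2mg/ℏ²)ψ(0).
With ψ ∝ e^{−κ|x|} this yields −2κ = −2mg/ℏ², so κ = mg/ℏ² = 6.523.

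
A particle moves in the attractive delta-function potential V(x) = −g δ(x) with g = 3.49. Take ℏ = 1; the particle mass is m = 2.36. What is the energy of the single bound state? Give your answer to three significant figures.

E = -14.4

The bound state is ψ(x) = √κ e^{−κ|x|}. The derivative jump ψ'(0⁺) − ψ'(0⁻) = −(2mg/ℏ²)ψ(0) fixes κ = mg/ℏ² = 8.236.
Then E = −ℏ²κ²/(2m) = −mg²/(2ℏ²) = -14.37.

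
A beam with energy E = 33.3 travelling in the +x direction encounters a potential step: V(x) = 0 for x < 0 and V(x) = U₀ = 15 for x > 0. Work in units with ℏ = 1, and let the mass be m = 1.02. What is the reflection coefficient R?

On each side the TISE gives plane waves with k = √(2m(E − V))/ℏ: k₁ = √(2·1.02·33.3) = 8.242, k₂ = √(2·1.02·18.3) = 6.110.
Continuity of ψ and ψ′ at the step yields the reflection amplitude r = (k₁ − k₂)/(k₁ + k₂) = 0.1486; thus R = |r|² = 0.02207, T = 0.9779.

R = 0.0221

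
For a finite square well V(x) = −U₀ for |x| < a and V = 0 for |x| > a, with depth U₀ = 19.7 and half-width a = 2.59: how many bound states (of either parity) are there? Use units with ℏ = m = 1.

N = 11

Define the well-strength parameter z₀ = (a/ℏ)√(2mU₀) = 2.59 × √(2·1·19.7) = 16.26.
A new bound state (alternating even/odd) appears each time z₀ passes a multiple of π/2, so N = ⌊2z₀/π⌋ + 1 = ⌊10.35⌋ + 1 = 11.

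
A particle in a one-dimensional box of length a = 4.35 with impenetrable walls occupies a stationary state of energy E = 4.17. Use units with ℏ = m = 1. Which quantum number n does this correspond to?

From E_n = n²π²ℏ²/(2ma²) invert to n = √(2ma²E)/(πℏ).
n = (4.35/π) × √(2 × 1 × 4.17) = 3.999 → n = 4.

n = 4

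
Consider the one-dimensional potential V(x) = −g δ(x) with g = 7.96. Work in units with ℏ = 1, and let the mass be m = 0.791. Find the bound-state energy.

E = -25.1

For x ≠ 0 the bound state is ψ ∝ e^{−κ|x|}; integrating the TISE across the delta gives the cusp condition 2κ = 2mg/ℏ², so κ = 6.296.
Then E = −ℏ²κ²/(2m) = −mg²/(2ℏ²) = -25.06.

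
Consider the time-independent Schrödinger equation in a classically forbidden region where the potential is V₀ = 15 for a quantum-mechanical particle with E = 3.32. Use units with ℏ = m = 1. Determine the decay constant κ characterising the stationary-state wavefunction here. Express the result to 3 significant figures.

Since E < V₀ the TISE in this region is ψ'' = κ²ψ with κ = √(2m(V₀ − E))/ℏ.
κ = √(2 × 1 × 11.68) = 4.833.

κ = 4.83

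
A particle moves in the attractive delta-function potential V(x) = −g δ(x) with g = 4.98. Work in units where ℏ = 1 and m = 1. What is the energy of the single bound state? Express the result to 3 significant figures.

The bound state is ψ(x) = √κ e^{−κ|x|}. The derivative jump ψ'(0⁺) − ψ'(0⁻) = −(2mg/ℏ²)ψ(0) fixes κ = mg/ℏ² = 4.980.
Then E = −ℏ²κ²/(2m) = −mg²/(2ℏ²) = -12.40.

E = -12.4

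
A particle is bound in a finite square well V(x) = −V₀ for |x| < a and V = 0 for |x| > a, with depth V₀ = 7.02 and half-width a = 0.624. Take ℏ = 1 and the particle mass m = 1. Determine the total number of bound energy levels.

N = 2

Define the well-strength parameter z₀ = (a/ℏ)√(2mV₀) = 0.624 × √(2·1·7.02) = 2.338.
The even/odd transcendental equations gain one root per π/2 in z₀, giving N = 1 + ⌊2z₀/π⌋ = 1 + ⌊1.488⌋ = 2.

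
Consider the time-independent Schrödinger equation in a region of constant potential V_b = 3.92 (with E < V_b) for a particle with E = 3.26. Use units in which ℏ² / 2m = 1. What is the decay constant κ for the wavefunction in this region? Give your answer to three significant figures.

κ = 0.812

Since E < V_b the TISE in this region is ψ'' = κ²ψ with κ = √(2m(V_b − E))/ℏ.
κ = √(2 × 0.5 × 0.66) = 0.8124.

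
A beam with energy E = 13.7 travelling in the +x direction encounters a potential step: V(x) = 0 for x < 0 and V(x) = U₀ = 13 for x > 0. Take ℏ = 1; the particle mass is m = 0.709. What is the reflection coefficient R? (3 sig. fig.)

On each side the TISE gives plane waves with k = √(2m(E − V))/ℏ: k₁ = √(2·0.709·13.7) = 4.408, k₂ = √(2·0.709·0.7) = 0.9963.
Matching ψ and ψ′ at x = 0 gives r = (k₁ − k₂)/(k₁ + k₂), so R = r² = 0.3985 and T = 1 − R = 0.6015.

R = 0.398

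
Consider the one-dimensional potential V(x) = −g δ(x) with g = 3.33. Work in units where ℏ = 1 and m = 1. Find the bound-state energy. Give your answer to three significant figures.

The bound state is ψ(x) = √κ e^{−κ|x|}. The derivative jump ψ'(0⁺) − ψ'(0⁻) = −(2mg/ℏ²)ψ(0) fixes κ = mg/ℏ² = 3.330.
Then E = −ℏ²κ²/(2m) = −mg²/(2ℏ²) = -5.544.

E = -5.54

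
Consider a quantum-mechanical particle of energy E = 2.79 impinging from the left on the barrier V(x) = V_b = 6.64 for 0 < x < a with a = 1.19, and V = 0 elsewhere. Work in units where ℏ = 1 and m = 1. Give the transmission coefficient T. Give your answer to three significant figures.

T = 0.00527

E < V_b: inside the barrier ψ ∝ e^{±κx} with κ = √(2m(V_b − E))/ℏ = 2.775.
κa = 3.302, sinh(κa) = 13.57.
Matching ψ, ψ′ at both faces gives T = [1 + V_b² sinh²(κa) / (4E(V_b − E))]⁻¹ = 1/189.9 = 0.00527.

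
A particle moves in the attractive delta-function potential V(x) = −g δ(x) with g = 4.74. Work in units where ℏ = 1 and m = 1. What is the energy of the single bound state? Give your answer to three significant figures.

E = -11.2

The bound state is ψ(x) = √κ e^{−κ|x|}. The derivative jump ψ'(0⁺) − ψ'(0⁻) = −(2mg/ℏ²)ψ(0) fixes κ = mg/ℏ² = 4.740.
Then E = −ℏ²κ²/(2m) = −mg²/(2ℏ²) = -11.23.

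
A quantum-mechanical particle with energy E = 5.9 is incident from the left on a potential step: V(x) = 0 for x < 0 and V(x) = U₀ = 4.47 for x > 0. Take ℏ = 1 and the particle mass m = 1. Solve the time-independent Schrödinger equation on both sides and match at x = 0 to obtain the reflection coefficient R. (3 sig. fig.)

On each side the TISE gives plane waves with k = √(2m(E − V))/ℏ: k₁ = √(2·1·5.9) = 3.435, k₂ = √(2·1·1.43) = 1.691.
Continuity of ψ and ψ′ at the step yields the reflection amplitude r = (k₁ − k₂)/(k₁ + k₂) = 0.3402; thus R = |r|² = 0.1157, T = 0.8843.

R = 0.116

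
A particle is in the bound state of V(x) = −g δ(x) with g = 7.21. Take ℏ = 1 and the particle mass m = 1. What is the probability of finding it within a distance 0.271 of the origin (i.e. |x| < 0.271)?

P = 0.980

The normalised bound state is ψ = √κ e^{−κ|x|} with κ = mg/ℏ² = 7.210.
P(|x| < d) = ∫_{−d}^{d} κ e^{−2κ|x|} dx = 1 − e^{−2κd} = 1 − e^{−3.908} = 0.9799.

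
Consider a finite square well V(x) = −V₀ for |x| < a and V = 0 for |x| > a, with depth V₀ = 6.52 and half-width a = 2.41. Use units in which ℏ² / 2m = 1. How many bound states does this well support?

N = 4

Define the well-strength parameter z₀ = (a/ℏ)√(2mV₀) = 2.41 × √(2·0.5·6.52) = 6.154.
A new bound state (alternating even/odd) appears each time z₀ passes a multiple of π/2, so N = ⌊2z₀/π⌋ + 1 = ⌊3.918⌋ + 1 = 4.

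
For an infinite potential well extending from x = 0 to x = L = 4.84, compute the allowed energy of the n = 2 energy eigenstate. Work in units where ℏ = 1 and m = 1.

The infinite-well eigenfunctions ψ_n = √(2/L) sin(nπx/L) vanish at both walls, giving E_n = n²π²ℏ²/(2mL²).
E_2 = 2² × π² / (2 × 1 × 4.84²) = 0.8426.

E = 0.843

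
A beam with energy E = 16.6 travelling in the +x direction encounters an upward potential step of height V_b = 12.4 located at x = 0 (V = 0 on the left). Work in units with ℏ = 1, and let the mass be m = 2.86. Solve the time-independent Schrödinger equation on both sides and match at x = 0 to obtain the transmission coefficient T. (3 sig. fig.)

T = 0.891

The wavenumbers are k₁ = √(2mE)/ℏ = 9.744 on the left and k₂ = √(2m(E − V_b))/ℏ = 4.901 on the right.
Continuity of ψ and ψ′ at the step yields the reflection amplitude r = (k₁ − k₂)/(k₁ + k₂) = 0.3307; thus R = |r|² = 0.1093, T = 0.8907.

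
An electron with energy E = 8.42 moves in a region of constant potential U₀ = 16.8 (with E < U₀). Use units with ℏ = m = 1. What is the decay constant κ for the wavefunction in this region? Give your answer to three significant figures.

Since E < U₀ the TISE in this region is ψ'' = κ²ψ with κ = √(2m(U₀ − E))/ℏ.
κ = √(2 × 1 × 8.38) = 4.094.

κ = 4.09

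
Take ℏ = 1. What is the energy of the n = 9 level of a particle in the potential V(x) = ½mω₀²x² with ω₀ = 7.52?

Using E_n = (n + ½)ℏω₀: E_9 = 9.5 × 7.52 = 71.44.

E = 71.4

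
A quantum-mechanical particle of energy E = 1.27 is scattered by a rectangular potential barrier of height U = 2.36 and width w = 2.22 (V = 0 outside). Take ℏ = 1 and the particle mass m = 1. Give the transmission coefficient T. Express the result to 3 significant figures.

Since E < U the interior solution is evanescent with decay constant κ = √(2m(U − E))/ℏ = 1.476.
κw = 3.278, sinh(κw) = 13.24.
Matching ψ, ψ′ at both faces gives T = [1 + U² sinh²(κw) / (4E(U − E))]⁻¹ = 1/177.3 = 0.00564.

T = 0.00564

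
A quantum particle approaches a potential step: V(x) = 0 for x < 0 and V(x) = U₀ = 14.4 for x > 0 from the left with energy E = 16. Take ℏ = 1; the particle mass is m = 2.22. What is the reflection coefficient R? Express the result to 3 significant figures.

R = 0.270

On each side the TISE gives plane waves with k = √(2m(E − V))/ℏ: k₁ = √(2·2.22·16) = 8.429, k₂ = √(2·2.22·1.6) = 2.665.
Continuity of ψ and ψ′ at the step yields the reflection amplitude r = (k₁ − k₂)/(k₁ + k₂) = 0.5195; thus R = |r|² = 0.2699, T = 0.7301.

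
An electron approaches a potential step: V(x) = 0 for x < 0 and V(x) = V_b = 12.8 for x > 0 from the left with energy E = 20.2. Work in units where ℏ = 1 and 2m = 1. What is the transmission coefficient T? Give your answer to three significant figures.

T = 0.940

On each side the TISE gives plane waves with k = √(2m(E − V))/ℏ: k₁ = √(2·½·20.2) = 4.494, k₂ = √(2·½·7.4) = 2.720.
Continuity of ψ and ψ′ at the step yields the reflection amplitude r = (k₁ − k₂)/(k₁ + k₂) = 0.2459; thus R = |r|² = 0.06047, T = 0.9395.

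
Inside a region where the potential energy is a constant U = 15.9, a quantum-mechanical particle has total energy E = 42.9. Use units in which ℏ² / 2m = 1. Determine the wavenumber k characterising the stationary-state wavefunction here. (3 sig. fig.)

k = 5.20

With E > U the solution is oscillatory, ψ ∝ e^{±ikx} with k = √(2m(E − U))/ℏ.
k = √(2 × 0.5 × 27) = 5.196.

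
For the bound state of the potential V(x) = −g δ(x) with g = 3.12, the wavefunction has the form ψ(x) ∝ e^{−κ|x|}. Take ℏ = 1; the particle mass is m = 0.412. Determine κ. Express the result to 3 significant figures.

κ = 1.29

Integrate −(ℏ²/2m)ψ'' − gδ(x)ψ = Eψ from −ε to +ε: the ψ'' term gives ψ'(0⁺) − ψ'(0⁻) and the δ term gives −(2mg/ℏ²)ψ(0).
With ψ ∝ e^{−κ|x|} this yields −2κ = −2mg/ℏ², so κ = mg/ℏ² = 1.285.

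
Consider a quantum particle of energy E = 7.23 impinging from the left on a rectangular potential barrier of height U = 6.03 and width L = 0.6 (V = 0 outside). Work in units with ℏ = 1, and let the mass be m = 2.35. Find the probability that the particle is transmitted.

T = 0.494

Above the barrier the interior wavenumber is k₂ = √(2m(E − U))/ℏ = 2.375, giving phase k₂L = 1.425.
Matching at both interfaces gives T⁻¹ = 1 + U² sin²(k₂L) / [4E(E − U)] = 2.026, hence T = 0.494.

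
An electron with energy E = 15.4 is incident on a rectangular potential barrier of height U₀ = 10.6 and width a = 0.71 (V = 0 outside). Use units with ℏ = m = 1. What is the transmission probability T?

E > U₀: inside the barrier k₂ = √(2m(E − U₀))/ℏ = 3.098, k₂a = 2.200.
T = [1 + U₀² sin²(k₂a) / (4E(E − U₀))]⁻¹ = 1/1.248 = 0.801.

T = 0.801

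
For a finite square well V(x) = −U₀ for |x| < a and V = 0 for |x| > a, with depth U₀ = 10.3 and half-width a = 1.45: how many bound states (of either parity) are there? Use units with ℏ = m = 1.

Define the well-strength parameter z₀ = (a/ℏ)√(2mU₀) = 1.45 × √(2·1·10.3) = 6.581.
The even/odd transcendental equations gain one root per π/2 in z₀, giving N = 1 + ⌊2z₀/π⌋ = 1 + ⌊4.190⌋ = 5.

N = 5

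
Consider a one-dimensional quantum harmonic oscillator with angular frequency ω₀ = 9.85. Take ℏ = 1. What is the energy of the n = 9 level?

E = 93.6

Using E_n = (n + ½)ℏω₀: E_9 = 9.5 × 9.85 = 93.58.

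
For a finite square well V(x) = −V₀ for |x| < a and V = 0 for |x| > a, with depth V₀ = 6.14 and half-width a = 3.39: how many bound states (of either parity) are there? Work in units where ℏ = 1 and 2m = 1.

Define the well-strength parameter z₀ = (a/ℏ)√(2mV₀) = 3.39 × √(2·0.5·6.14) = 8.400.
A new bound state (alternating even/odd) appears each time z₀ passes a multiple of π/2, so N = ⌊2z₀/π⌋ + 1 = ⌊5.348⌋ + 1 = 6.

N = 6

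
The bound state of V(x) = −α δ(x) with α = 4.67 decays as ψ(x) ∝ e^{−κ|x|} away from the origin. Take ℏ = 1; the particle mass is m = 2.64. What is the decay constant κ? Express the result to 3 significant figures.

κ = 12.3

Integrating the TISE across x = 0 gives the cusp condition ψ'(0⁺) − ψ'(0⁻) = −(2mα/ℏ²)ψ(0).
With ψ ∝ e^{−κ|x|} this yields −2κ = −2mα/ℏ², so κ = mα/ℏ² = 12.33.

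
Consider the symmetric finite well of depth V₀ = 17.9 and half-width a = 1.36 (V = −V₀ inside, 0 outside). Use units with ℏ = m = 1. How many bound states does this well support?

N = 6

The dimensionless depth is z₀ = a√(2mV₀)/ℏ = 1.36 × √(35.80) = 8.137.
A new bound state (alternating even/odd) appears each time z₀ passes a multiple of π/2, so N = ⌊2z₀/π⌋ + 1 = ⌊5.180⌋ + 1 = 6.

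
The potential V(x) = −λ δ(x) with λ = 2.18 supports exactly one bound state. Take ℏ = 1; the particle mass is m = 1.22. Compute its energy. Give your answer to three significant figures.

E = -2.90

For x ≠ 0 the bound state is ψ ∝ e^{−κ|x|}; integrating the TISE across the delta gives the cusp condition 2κ = 2mλ/ℏ², so κ = 2.660.
Then E = −ℏ²κ²/(2m) = −mλ²/(2ℏ²) = -2.899.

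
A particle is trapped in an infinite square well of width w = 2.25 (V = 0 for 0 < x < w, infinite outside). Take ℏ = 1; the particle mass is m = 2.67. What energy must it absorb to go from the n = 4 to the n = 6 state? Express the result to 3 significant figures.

ΔE = 7.30

E_n = n²π²ℏ²/(2mw²), so ΔE = (6² − 4²) π²ℏ²/(2mw²).
ΔE = 20 × π² / (2 × 2.67 × 2.25²) = 7.302.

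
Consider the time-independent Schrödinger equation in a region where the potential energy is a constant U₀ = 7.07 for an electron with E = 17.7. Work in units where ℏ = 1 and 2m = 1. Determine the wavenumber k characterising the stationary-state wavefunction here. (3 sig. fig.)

With E > U₀ the solution is oscillatory, ψ ∝ e^{±ikx} with k = √(2m(E − U₀))/ℏ.
k = √(2 × 0.5 × 10.63) = 3.260.

k = 3.26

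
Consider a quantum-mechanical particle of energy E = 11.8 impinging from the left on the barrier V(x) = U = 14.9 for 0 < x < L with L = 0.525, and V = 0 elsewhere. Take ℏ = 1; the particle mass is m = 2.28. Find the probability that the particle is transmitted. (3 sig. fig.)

Since E < U the interior solution is evanescent with decay constant κ = √(2m(U − E))/ℏ = 3.760.
κL = 1.974, sinh(κL) = 3.530.
Matching ψ, ψ′ at both faces gives T = [1 + U² sinh²(κL) / (4E(U − E))]⁻¹ = 1/19.91 = 0.0502.

T = 0.0502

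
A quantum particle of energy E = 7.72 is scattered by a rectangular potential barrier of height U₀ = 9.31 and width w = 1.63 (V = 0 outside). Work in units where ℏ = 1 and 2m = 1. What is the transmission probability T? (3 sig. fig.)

T = 0.0370

E < U₀: inside the barrier ψ ∝ e^{±κx} with κ = √(2m(U₀ − E))/ℏ = 1.261.
κw = 2.055, sinh(κw) = 3.841.
Matching ψ, ψ′ at both faces gives T = [1 + U₀² sinh²(κw) / (4E(U₀ − E))]⁻¹ = 1/27.04 = 0.0370.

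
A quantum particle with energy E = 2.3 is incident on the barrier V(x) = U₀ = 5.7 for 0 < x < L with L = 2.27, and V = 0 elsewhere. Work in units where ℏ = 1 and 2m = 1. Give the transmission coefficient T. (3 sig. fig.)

T = 0.000891

Since E < U₀ the interior solution is evanescent with decay constant κ = √(2m(U₀ − E))/ℏ = 1.844.
κL = 4.186, sinh(κL) = 32.86.
The exact tunnelling result is T⁻¹ = 1 + U₀² sinh²(κL) / [4E(U₀ − E)] = 1123, so T = 0.000891.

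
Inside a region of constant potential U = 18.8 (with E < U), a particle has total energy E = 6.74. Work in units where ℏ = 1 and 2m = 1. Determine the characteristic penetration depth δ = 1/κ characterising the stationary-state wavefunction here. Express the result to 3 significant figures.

Since E < U the TISE in this region is ψ'' = κ²ψ with κ = √(2m(U − E))/ℏ.
κ = √(2 × 0.5 × 12.06) = 3.473. The penetration depth is δ = 1/κ = 0.288.

δ = 0.288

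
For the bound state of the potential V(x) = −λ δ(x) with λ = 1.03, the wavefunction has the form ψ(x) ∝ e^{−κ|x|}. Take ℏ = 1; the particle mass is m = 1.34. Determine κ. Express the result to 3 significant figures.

κ = 1.38

Integrate −(ℏ²/2m)ψ'' − λδ(x)ψ = Eψ from −ε to +ε: the ψ'' term gives ψ'(0⁺) − ψ'(0⁻) and the δ term gives −(2mλ/ℏ²)ψ(0).
With ψ ∝ e^{−κ|x|} this yields −2κ = −2mλ/ℏ², so κ = mλ/ℏ² = 1.380.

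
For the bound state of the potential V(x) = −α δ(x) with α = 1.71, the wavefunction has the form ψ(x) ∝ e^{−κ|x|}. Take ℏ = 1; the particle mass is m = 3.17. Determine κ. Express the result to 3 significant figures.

κ = 5.42

Integrating the TISE across x = 0 gives the cusp condition ψ'(0⁺) − ψ'(0⁻) = −(2mα/ℏ²)ψ(0).
With ψ ∝ e^{−κ|x|} this yields −2κ = −2mα/ℏ², so κ = mα/ℏ² = 5.421.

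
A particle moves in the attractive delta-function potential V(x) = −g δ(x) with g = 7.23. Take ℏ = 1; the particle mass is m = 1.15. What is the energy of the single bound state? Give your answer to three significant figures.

The bound state is ψ(x) = √κ e^{−κ|x|}. The derivative jump ψ'(0⁺) − ψ'(0⁻) = −(2mg/ℏ²)ψ(0) fixes κ = mg/ℏ² = 8.315.
Then E = −ℏ²κ²/(2m) = −mg²/(2ℏ²) = -30.06.

E = -30.1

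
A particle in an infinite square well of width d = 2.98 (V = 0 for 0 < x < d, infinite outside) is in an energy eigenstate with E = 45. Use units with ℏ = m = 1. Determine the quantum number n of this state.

From E_n = n²π²ℏ²/(2md²) invert to n = √(2md²E)/(πℏ).
n = (2.98/π) × √(2 × 1 × 45) = 8.999 → n = 9.

n = 9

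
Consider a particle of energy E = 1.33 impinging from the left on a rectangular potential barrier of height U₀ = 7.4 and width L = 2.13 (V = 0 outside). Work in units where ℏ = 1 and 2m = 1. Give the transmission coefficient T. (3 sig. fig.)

T = 0.0000652

E < U₀: inside the barrier ψ ∝ e^{±κx} with κ = √(2m(U₀ − E))/ℏ = 2.464.
κL = 5.248, sinh(κL) = 95.07.
The exact tunnelling result is T⁻¹ = 1 + U₀² sinh²(κL) / [4E(U₀ − E)] = 15330, so T = 0.0000652.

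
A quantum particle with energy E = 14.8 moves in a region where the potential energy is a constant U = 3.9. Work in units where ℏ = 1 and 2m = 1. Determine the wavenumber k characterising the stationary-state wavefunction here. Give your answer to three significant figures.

k = 3.30

With E > U the solution is oscillatory, ψ ∝ e^{±ikx} with k = √(2m(E − U))/ℏ.
k = √(2 × 0.5 × 10.9) = 3.302.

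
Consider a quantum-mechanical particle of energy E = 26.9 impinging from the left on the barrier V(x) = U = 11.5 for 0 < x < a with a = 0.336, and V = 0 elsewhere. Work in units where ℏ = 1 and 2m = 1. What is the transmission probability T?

E > U: inside the barrier k₂ = √(2m(E − U))/ℏ = 3.924, k₂a = 1.319.
Matching at both interfaces gives T⁻¹ = 1 + U² sin²(k₂a) / [4E(E − U)] = 1.075, hence T = 0.930.

T = 0.930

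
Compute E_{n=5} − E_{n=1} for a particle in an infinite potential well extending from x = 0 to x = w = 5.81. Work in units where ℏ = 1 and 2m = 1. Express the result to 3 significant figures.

E_n = n²π²ℏ²/(2mw²), so ΔE = (5² − 1²) π²ℏ²/(2mw²).
ΔE = 24 × π² / (2 × 0.5 × 5.81²) = 7.017.

ΔE = 7.02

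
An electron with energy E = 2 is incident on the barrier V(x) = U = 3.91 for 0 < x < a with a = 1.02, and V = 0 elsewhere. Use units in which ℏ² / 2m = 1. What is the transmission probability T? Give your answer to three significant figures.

T = 0.212

E < U: inside the barrier ψ ∝ e^{±κx} with κ = √(2m(U − E))/ℏ = 1.382.
κa = 1.410, sinh(κa) = 1.925.
Matching ψ, ψ′ at both faces gives T = [1 + U² sinh²(κa) / (4E(U − E))]⁻¹ = 1/4.708 = 0.212.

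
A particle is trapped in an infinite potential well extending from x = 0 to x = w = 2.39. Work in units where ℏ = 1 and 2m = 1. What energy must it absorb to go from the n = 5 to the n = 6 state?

ΔE = 19.0

E_n = n²π²ℏ²/(2mw²), so ΔE = (6² − 5²) π²ℏ²/(2mw²).
ΔE = 11 × π² / (2 × 0.5 × 2.39²) = 19.01.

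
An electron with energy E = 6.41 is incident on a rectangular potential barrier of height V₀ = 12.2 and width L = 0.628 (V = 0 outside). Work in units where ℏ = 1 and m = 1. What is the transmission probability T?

T = 0.0540

Since E < V₀ the interior solution is evanescent with decay constant κ = √(2m(V₀ − E))/ℏ = 3.403.
κL = 2.137, sinh(κL) = 4.178.
The exact tunnelling result is T⁻¹ = 1 + V₀² sinh²(κL) / [4E(V₀ − E)] = 18.50, so T = 0.0540.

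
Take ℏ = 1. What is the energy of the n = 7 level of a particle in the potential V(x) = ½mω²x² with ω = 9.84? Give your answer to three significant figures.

Using E_n = (n + ½)ℏω: E_7 = 7.5 × 9.84 = 73.80.

E = 73.8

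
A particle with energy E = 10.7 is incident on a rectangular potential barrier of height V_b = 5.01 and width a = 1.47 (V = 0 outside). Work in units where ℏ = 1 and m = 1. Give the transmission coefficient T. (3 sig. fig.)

T = 0.912

Above the barrier the interior wavenumber is k₂ = √(2m(E − V_b))/ℏ = 3.373, giving phase k₂a = 4.959.
T = [1 + V_b² sin²(k₂a) / (4E(E − V_b))]⁻¹ = 1/1.097 = 0.912.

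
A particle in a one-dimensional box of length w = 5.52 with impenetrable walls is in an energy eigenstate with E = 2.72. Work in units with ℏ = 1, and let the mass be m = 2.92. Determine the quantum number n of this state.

n = 7

From E_n = n²π²ℏ²/(2mw²) invert to n = √(2mw²E)/(πℏ).
n = (5.52/π) × √(2 × 2.92 × 2.72) = 7.003 → n = 7.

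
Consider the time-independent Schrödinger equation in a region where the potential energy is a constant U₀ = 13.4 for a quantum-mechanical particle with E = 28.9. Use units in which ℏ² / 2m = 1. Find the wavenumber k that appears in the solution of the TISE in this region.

k = 3.94

With E > U₀ the solution is oscillatory, ψ ∝ e^{±ikx} with k = √(2m(E − U₀))/ℏ.
k = √(2 × 0.5 × 15.5) = 3.937.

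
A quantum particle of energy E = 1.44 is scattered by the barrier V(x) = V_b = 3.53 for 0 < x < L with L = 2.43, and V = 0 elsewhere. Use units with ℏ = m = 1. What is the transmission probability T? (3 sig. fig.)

T = 0.000187

E < V_b: inside the barrier ψ ∝ e^{±κx} with κ = √(2m(V_b − E))/ℏ = 2.045.
κL = 4.968, sinh(κL) = 71.88.
Matching ψ, ψ′ at both faces gives T = [1 + V_b² sinh²(κL) / (4E(V_b − E))]⁻¹ = 1/5349 = 0.000187.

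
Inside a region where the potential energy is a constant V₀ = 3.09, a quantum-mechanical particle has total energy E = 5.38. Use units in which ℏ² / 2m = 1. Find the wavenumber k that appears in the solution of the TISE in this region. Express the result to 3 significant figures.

k = 1.51

With E > V₀ the solution is oscillatory, ψ ∝ e^{±ikx} with k = √(2m(E − V₀))/ℏ.
k = √(2 × 0.5 × 2.29) = 1.513.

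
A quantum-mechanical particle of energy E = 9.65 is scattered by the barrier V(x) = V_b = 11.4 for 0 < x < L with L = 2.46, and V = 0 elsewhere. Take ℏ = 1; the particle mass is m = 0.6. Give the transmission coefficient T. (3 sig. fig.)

T = 0.00167

E < V_b: inside the barrier ψ ∝ e^{±κx} with κ = √(2m(V_b − E))/ℏ = 1.449.
κL = 3.565, sinh(κL) = 17.65.
The exact tunnelling result is T⁻¹ = 1 + V_b² sinh²(κL) / [4E(V_b − E)] = 600.6, so T = 0.00167.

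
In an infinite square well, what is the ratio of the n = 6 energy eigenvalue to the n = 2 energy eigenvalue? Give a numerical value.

9

Since E_n ∝ n², the ratio is (6/2)² = 9.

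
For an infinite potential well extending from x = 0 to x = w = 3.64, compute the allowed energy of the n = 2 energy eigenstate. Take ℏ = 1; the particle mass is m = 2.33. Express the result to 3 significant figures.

The infinite-well eigenfunctions ψ_n = √(2/w) sin(nπx/w) vanish at both walls, giving E_n = n²π²ℏ²/(2mw²).
E_2 = 2² × π² / (2 × 2.33 × 3.64²) = 0.6394.

E = 0.639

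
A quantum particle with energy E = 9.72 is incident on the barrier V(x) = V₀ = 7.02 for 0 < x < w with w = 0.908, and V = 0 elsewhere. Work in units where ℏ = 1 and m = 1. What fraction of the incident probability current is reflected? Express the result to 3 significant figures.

Above the barrier the interior wavenumber is k₂ = √(2m(E − V₀))/ℏ = 2.324, giving phase k₂w = 2.110.
Matching at both interfaces gives T⁻¹ = 1 + V₀² sin²(k₂w) / [4E(E − V₀)] = 1.346, hence T = 0.743.
R = 1 − T = 0.257.

R = 0.257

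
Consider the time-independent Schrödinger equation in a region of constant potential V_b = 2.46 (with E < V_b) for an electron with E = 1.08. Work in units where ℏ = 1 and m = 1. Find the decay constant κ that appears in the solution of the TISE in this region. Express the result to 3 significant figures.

κ = 1.66

Since E < V_b the TISE in this region is ψ'' = κ²ψ with κ = √(2m(V_b − E))/ℏ.
κ = √(2 × 1 × 1.38) = 1.661.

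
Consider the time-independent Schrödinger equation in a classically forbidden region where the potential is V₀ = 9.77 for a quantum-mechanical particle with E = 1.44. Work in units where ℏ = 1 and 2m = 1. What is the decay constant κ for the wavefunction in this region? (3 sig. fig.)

κ = 2.89

Since E < V₀ the TISE in this region is ψ'' = κ²ψ with κ = √(2m(V₀ − E))/ℏ.
κ = √(2 × 0.5 × 8.33) = 2.886.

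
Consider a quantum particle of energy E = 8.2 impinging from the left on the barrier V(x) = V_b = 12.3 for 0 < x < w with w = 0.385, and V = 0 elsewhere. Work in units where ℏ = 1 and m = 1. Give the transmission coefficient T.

T = 0.331

Since E < V_b the interior solution is evanescent with decay constant κ = √(2m(V_b − E))/ℏ = 2.864.
κw = 1.102, sinh(κw) = 1.340.
Matching ψ, ψ′ at both faces gives T = [1 + V_b² sinh²(κw) / (4E(V_b − E))]⁻¹ = 1/3.019 = 0.331.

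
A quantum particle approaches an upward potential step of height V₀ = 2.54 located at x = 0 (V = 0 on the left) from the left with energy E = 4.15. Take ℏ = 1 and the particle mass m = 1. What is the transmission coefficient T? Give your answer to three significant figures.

On each side the TISE gives plane waves with k = √(2m(E − V))/ℏ: k₁ = √(2·1·4.15) = 2.881, k₂ = √(2·1·1.61) = 1.794.
Matching ψ and ψ′ at x = 0 gives r = (k₁ − k₂)/(k₁ + k₂), so R = r² = 0.05401 and T = 1 − R = 0.9460.

T = 0.946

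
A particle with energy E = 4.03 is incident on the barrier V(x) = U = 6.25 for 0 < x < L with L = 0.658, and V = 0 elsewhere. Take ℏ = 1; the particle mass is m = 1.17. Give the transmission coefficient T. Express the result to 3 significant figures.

Since E < U the interior solution is evanescent with decay constant κ = √(2m(U − E))/ℏ = 2.279.
κL = 1.500, sinh(κL) = 2.129.
The exact tunnelling result is T⁻¹ = 1 + U² sinh²(κL) / [4E(U − E)] = 5.946, so T = 0.168.

T = 0.168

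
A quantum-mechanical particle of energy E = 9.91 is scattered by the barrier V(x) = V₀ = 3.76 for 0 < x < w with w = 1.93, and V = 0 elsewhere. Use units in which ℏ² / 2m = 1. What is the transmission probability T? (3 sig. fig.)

E > V₀: inside the barrier k₂ = √(2m(E − V₀))/ℏ = 2.480, k₂w = 4.786.
Matching at both interfaces gives T⁻¹ = 1 + V₀² sin²(k₂w) / [4E(E − V₀)] = 1.058, hence T = 0.945.

T = 0.945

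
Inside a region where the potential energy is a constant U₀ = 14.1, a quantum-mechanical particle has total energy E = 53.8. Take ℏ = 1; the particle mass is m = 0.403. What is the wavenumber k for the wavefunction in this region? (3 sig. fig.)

With E > U₀ the solution is oscillatory, ψ ∝ e^{±ikx} with k = √(2m(E − U₀))/ℏ.
k = √(2 × 0.403 × 39.7) = 5.657.

k = 5.66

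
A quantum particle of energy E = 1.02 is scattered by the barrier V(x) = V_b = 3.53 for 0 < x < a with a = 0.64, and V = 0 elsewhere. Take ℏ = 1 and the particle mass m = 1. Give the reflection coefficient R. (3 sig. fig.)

Since E < V_b the interior solution is evanescent with decay constant κ = √(2m(V_b − E))/ℏ = 2.241.
κa = 1.434, sinh(κa) = 1.978.
The exact tunnelling result is T⁻¹ = 1 + V_b² sinh²(κa) / [4E(V_b − E)] = 5.763, so T = 0.174.
R = 1 − T = 0.826.

R = 0.826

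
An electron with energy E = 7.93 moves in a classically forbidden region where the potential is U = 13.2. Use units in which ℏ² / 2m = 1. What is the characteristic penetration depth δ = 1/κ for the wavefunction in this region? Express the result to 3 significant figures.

Since E < U the TISE in this region is ψ'' = κ²ψ with κ = √(2m(U − E))/ℏ.
κ = √(2 × 0.5 × 5.27) = 2.296. The penetration depth is δ = 1/κ = 0.436.

δ = 0.436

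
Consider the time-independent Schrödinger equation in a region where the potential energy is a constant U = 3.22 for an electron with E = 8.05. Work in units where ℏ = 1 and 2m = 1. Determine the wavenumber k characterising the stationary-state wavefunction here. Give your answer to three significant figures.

With E > U the solution is oscillatory, ψ ∝ e^{±ikx} with k = √(2m(E − U))/ℏ.
k = √(2 × 0.5 × 4.83) = 2.198.

k = 2.20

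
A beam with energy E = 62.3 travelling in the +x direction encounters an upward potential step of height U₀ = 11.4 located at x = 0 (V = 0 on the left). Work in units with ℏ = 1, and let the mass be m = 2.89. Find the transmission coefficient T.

The wavenumbers are k₁ = √(2mE)/ℏ = 18.98 on the left and k₂ = √(2m(E − U₀))/ℏ = 17.15 on the right.
Continuity of ψ and ψ′ at the step yields the reflection amplitude r = (k₁ − k₂)/(k₁ + k₂) = 0.05048; thus R = |r|² = 0.002548, T = 0.9975.

T = 0.997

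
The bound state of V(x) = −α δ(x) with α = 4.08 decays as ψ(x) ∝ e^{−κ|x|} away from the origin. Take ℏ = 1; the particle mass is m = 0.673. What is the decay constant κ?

Integrate −(ℏ²/2m)ψ'' − αδ(x)ψ = Eψ from −ε to +ε: the ψ'' term gives ψ'(0⁺) − ψ'(0⁻) and the δ term gives −(2mα/ℏ²)ψ(0).
With ψ ∝ e^{−κ|x|} this yields −2κ = −2mα/ℏ², so κ = mα/ℏ² = 2.746.

κ = 2.75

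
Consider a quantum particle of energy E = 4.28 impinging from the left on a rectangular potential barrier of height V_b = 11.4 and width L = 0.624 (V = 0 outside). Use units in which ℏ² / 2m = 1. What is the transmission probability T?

T = 0.126

E < V_b: inside the barrier ψ ∝ e^{±κx} with κ = √(2m(V_b − E))/ℏ = 2.668.
κL = 1.665, sinh(κL) = 2.548.
Matching ψ, ψ′ at both faces gives T = [1 + V_b² sinh²(κL) / (4E(V_b − E))]⁻¹ = 1/7.924 = 0.126.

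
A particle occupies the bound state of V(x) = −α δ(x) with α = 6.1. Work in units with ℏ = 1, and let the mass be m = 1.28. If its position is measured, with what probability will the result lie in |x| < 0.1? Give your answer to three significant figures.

P = 0.790

The normalised bound state is ψ = √κ e^{−κ|x|} with κ = mα/ℏ² = 7.808.
P(|x| < d) = ∫_{−d}^{d} κ e^{−2κ|x|} dx = 1 − e^{−2κd} = 1 − e^{−1.562} = 0.7902.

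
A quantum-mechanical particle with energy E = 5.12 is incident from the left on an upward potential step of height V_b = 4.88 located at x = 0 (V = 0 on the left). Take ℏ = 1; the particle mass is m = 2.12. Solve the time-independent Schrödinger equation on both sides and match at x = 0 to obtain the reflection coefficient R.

R = 0.415

The wavenumbers are k₁ = √(2mE)/ℏ = 4.659 on the left and k₂ = √(2m(E − V_b))/ℏ = 1.009 on the right.
Continuity of ψ and ψ′ at the step yields the reflection amplitude r = (k₁ − k₂)/(k₁ + k₂) = 0.6441; thus R = |r|² = 0.4148, T = 0.5852.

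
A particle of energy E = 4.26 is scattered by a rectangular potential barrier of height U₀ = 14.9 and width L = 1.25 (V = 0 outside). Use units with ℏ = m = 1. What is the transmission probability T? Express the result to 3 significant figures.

Since E < U₀ the interior solution is evanescent with decay constant κ = √(2m(U₀ − E))/ℏ = 4.613.
κL = 5.766, sinh(κL) = 159.7.
Matching ψ, ψ′ at both faces gives T = [1 + U₀² sinh²(κL) / (4E(U₀ − E))]⁻¹ = 1/31220 = 0.0000320.

T = 0.0000320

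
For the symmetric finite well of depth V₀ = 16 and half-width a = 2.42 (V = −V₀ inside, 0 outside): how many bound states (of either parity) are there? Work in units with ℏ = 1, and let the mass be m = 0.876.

The dimensionless depth is z₀ = a√(2mV₀)/ℏ = 2.42 × √(28.03) = 12.81.
A new bound state (alternating even/odd) appears each time z₀ passes a multiple of π/2, so N = ⌊2z₀/π⌋ + 1 = ⌊8.157⌋ + 1 = 9.

N = 9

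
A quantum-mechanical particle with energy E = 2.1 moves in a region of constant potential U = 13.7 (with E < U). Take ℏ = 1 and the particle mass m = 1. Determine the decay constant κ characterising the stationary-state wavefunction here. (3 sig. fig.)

κ = 4.82

Since E < U the TISE in this region is ψ'' = κ²ψ with κ = √(2m(U − E))/ℏ.
κ = √(2 × 1 × 11.6) = 4.817.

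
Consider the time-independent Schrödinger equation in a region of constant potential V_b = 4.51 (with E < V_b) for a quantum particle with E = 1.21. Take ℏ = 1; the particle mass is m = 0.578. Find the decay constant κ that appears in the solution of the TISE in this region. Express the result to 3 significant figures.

Since E < V_b the TISE in this region is ψ'' = κ²ψ with κ = √(2m(V_b − E))/ℏ.
κ = √(2 × 0.578 × 3.3) = 1.953.

κ = 1.95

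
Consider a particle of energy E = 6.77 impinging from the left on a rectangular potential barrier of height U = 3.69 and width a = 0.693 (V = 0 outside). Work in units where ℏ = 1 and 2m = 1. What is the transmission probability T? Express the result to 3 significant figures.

Above the barrier the interior wavenumber is k₂ = √(2m(E − U))/ℏ = 1.755, giving phase k₂a = 1.216.
Matching at both interfaces gives T⁻¹ = 1 + U² sin²(k₂a) / [4E(E − U)] = 1.144, hence T = 0.874.

T = 0.874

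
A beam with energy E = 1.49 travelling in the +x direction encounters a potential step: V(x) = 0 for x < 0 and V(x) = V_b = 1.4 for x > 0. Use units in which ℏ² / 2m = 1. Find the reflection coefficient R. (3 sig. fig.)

The wavenumbers are k₁ = √(2mE)/ℏ = 1.221 on the left and k₂ = √(2m(E − V_b))/ℏ = 0.3000 on the right.
Matching ψ and ψ′ at x = 0 gives r = (k₁ − k₂)/(k₁ + k₂), so R = r² = 0.3665 and T = 1 − R = 0.6335.

R = 0.367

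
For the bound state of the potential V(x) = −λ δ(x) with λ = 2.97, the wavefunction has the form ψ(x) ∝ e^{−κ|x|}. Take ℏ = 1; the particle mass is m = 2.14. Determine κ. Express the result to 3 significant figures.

κ = 6.36

Integrating the TISE across x = 0 gives the cusp condition ψ'(0⁺) − ψ'(0⁻) = −(2mλ/ℏ²)ψ(0).
With ψ ∝ e^{−κ|x|} this yields −2κ = −2mλ/ℏ², so κ = mλ/ℏ² = 6.356.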